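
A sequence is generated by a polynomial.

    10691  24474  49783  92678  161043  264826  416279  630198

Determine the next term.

First differences: 13783, 25309, 42895, 68365, 103783, 151453, 213919
Second differences: 11526, 17586, 25470, 35418, 47670, 62466
Third differences: 6060, 7884, 9948, 12252, 14796
Fourth differences: 1824, 2064, 2304, 2544
Fifth differences: 240, 240, 240
Constant fifth difference = 240, so extend:
2544 + 240 = 2784;  14796 + 2784 = 17580;  62466 + 17580 = 80046;  213919 + 80046 = 293965;  630198 + 293965 = 924163

924163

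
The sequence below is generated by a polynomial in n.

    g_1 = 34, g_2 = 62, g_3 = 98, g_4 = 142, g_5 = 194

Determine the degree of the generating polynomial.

2

D1: 28, 36, 44, 52
D2: 8, 8, 8
The second differences are constant, so the polynomial has degree 2.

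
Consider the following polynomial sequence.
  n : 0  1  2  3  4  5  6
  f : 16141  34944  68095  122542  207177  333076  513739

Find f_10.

2152311

Δ: 18803  33151  54447  84635  125899  180663
Δ²: 14348  21296  30188  41264  54764
Δ³: 6948  8892  11076  13500
Δ⁴: 1944  2184  2424
Δ⁵: 240  240
The fifth differences are constant (240).
2424 + 240 = 2664;  13500 + 2664 = 16164;  54764 + 16164 = 70928;  180663 + 70928 = 251591;  513739 + 251591 = 765330
2664 + 240 = 2904;  16164 + 2904 = 19068;  70928 + 19068 = 89996;  251591 + 89996 = 341587;  765330 + 341587 = 1106917
2904 + 240 = 3144;  19068 + 3144 = 22212;  89996 + 22212 = 112208;  341587 + 112208 = 453795;  1106917 + 453795 = 1560712
3144 + 240 = 3384;  22212 + 3384 = 25596;  112208 + 25596 = 137804;  453795 + 137804 = 591599;  1560712 + 591599 = 2152311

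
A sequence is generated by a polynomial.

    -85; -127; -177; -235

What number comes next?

D1: -42 , -50 , -58
D2: -8 , -8
Constant second difference = -8, so extend:
-58 − 8 = -66;  -235 − 66 = -301

-301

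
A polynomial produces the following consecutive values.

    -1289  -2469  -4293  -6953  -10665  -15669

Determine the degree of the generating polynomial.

First differences: -1180, -1824, -2660, -3712, -5004
Second differences: -644, -836, -1052, -1292
Third differences: -192, -216, -240
Fourth differences: -24, -24
The fourth differences are constant, so the polynomial has degree 4.

4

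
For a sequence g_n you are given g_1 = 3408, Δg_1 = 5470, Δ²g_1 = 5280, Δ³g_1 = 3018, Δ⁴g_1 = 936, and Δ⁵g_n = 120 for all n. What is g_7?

Build the table forward from the leading diagonal:
Δ⁵: 120  120  120  120  120  120  120
Δ⁴: 936  1056  1176  1296  1416  1536  1656
Δ³: 3018  3954  5010  6186  7482  8898  10434
Δ²: 5280  8298  12252  17262  23448  30930  39828
Δ: 5470  10750  19048  31300  48562  72010  102940
g: 3408  8878  19628  38676  69976  118538  190548

190548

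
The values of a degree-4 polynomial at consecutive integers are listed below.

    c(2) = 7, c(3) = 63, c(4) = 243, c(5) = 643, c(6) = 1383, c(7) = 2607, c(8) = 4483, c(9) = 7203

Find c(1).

3

D1: 56, 180, 400, 740, 1224, 1876, 2720
D2: 124, 220, 340, 484, 652, 844
D3: 96, 120, 144, 168, 192
D4: 24, 24, 24, 24
The fourth differences are constant at 24.
Work back: 96 − 24 = 72;  124 − 72 = 52;  56 − 52 = 4;  7 − 4 = 3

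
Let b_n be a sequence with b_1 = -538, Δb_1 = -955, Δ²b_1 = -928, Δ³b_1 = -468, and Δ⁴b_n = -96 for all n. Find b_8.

Build the table forward from the leading diagonal:
Δ⁴: -96, -96, -96, -96, -96, -96, -96, -96
Δ³: -468, -564, -660, -756, -852, -948, -1044, -1140
Δ²: -928, -1396, -1960, -2620, -3376, -4228, -5176, -6220
Δ: -955, -1883, -3279, -5239, -7859, -11235, -15463, -20639
b: -538, -1493, -3376, -6655, -11894, -19753, -30988, -46451

-46451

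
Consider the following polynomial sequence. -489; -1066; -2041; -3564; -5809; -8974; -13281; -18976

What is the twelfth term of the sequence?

-61396

D1: -577  -975  -1523  -2245  -3165  -4307  -5695
D2: -398  -548  -722  -920  -1142  -1388
D3: -150  -174  -198  -222  -246
D4: -24  -24  -24  -24
Constant fourth difference = -24, so extend:
-246 − 24 = -270;  -1388 − 270 = -1658;  -5695 − 1658 = -7353;  -18976 − 7353 = -26329
-270 − 24 = -294;  -1658 − 294 = -1952;  -7353 − 1952 = -9305;  -26329 − 9305 = -35634
-294 − 24 = -318;  -1952 − 318 = -2270;  -9305 − 2270 = -11575;  -35634 − 11575 = -47209
-318 − 24 = -342;  -2270 − 342 = -2612;  -11575 − 2612 = -14187;  -47209 − 14187 = -61396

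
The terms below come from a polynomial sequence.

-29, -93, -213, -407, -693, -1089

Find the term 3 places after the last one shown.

-3117

-64, -120, -194, -286, -396
-56, -74, -92, -110
-18, -18, -18
The third differences are constant (-18).
-110 − 18 = -128;  -396 − 128 = -524;  -1089 − 524 = -1613
-128 − 18 = -146;  -524 − 146 = -670;  -1613 − 670 = -2283
-146 − 18 = -164;  -670 − 164 = -834;  -2283 − 834 = -3117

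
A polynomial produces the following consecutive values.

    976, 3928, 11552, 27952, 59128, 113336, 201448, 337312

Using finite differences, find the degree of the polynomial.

5

2952, 7624, 16400, 31176, 54208, 88112, 135864
4672, 8776, 14776, 23032, 33904, 47752
4104, 6000, 8256, 10872, 13848
1896, 2256, 2616, 2976
360, 360, 360
The fifth differences are constant, so the polynomial has degree 5.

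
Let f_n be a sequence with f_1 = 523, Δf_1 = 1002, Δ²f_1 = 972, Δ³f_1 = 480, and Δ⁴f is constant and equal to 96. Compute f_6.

20533

Build the table forward from the leading diagonal:
Δ⁴: 96  96  96  96  96  96
Δ³: 480  576  672  768  864  960
Δ²: 972  1452  2028  2700  3468  4332
Δ: 1002  1974  3426  5454  8154  11622
f: 523  1525  3499  6925  12379  20533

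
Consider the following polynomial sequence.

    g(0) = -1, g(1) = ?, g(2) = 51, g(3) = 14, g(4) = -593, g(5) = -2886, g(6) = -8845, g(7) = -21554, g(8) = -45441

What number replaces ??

Using the last 7 terms:
First differences: -37, -607, -2293, -5959, -12709, -23887
Second differences: -570, -1686, -3666, -6750, -11178
Third differences: -1116, -1980, -3084, -4428
Fourth differences: -864, -1104, -1344
Fifth differences: -240, -240
Constant fifth difference = -240.
Extend backward: -864 + 240 = -624;  -1116 + 624 = -492;  -570 + 492 = -78;  -37 + 78 = 41;  51 − 41 = 10

10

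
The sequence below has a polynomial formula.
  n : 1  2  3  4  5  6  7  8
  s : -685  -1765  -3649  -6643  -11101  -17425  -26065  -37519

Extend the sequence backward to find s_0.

-1080, -1884, -2994, -4458, -6324, -8640, -11454
-804, -1110, -1464, -1866, -2316, -2814
-306, -354, -402, -450, -498
-48, -48, -48, -48
The fourth differences are constant at -48.
Work back: -306 + 48 = -258;  -804 + 258 = -546;  -1080 + 546 = -534;  -685 + 534 = -151

-151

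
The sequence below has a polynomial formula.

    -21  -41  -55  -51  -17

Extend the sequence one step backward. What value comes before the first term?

-20, -14, 4, 34
6, 18, 30
12, 12
The third differences are constant at 12.
Work back: 6 − 12 = -6;  -20 + 6 = -14;  -21 + 14 = -7

-7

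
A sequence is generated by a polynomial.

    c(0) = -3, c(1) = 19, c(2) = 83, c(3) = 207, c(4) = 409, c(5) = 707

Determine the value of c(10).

22  64  124  202  298
42  60  78  96
18  18  18
The third differences are constant (18).
96 + 18 = 114;  298 + 114 = 412;  707 + 412 = 1119
114 + 18 = 132;  412 + 132 = 544;  1119 + 544 = 1663
132 + 18 = 150;  544 + 150 = 694;  1663 + 694 = 2357
150 + 18 = 168;  694 + 168 = 862;  2357 + 862 = 3219
168 + 18 = 186;  862 + 186 = 1048;  3219 + 1048 = 4267

4267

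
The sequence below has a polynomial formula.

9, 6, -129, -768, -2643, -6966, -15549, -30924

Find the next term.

-56463

Δ: -3, -135, -639, -1875, -4323, -8583, -15375
Δ²: -132, -504, -1236, -2448, -4260, -6792
Δ³: -372, -732, -1212, -1812, -2532
Δ⁴: -360, -480, -600, -720
Δ⁵: -120, -120, -120
Fifth differences constant at -120.
-720 − 120 = -840;  -2532 − 840 = -3372;  -6792 − 3372 = -10164;  -15375 − 10164 = -25539;  -30924 − 25539 = -56463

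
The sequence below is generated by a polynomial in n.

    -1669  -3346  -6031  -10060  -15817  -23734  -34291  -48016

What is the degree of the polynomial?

D1: -1677, -2685, -4029, -5757, -7917, -10557, -13725
D2: -1008, -1344, -1728, -2160, -2640, -3168
D3: -336, -384, -432, -480, -528
D4: -48, -48, -48, -48
The fourth differences are constant, so the polynomial has degree 4.

4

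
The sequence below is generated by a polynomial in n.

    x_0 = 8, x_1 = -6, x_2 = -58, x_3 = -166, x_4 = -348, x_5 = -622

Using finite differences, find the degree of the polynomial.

3

-14, -52, -108, -182, -274
-38, -56, -74, -92
-18, -18, -18
The third differences are constant, so the polynomial has degree 3.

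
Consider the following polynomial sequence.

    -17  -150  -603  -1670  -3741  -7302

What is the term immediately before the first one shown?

Δ: -133, -453, -1067, -2071, -3561
Δ²: -320, -614, -1004, -1490
Δ³: -294, -390, -486
Δ⁴: -96, -96
The fourth differences are constant at -96.
Work back: -294 + 96 = -198;  -320 + 198 = -122;  -133 + 122 = -11;  -17 + 11 = -6

-6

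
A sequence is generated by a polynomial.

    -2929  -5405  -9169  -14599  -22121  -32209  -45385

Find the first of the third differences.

-378

D1: -2476, -3764, -5430, -7522, -10088, -13176
D2: -1288, -1666, -2092, -2566, -3088
D3: -378, -426, -474, -522
D4: -48, -48, -48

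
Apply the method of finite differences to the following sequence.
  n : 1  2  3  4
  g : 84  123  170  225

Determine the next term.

288

First differences: 39, 47, 55
Second differences: 8, 8
The second differences are constant (8).
55 + 8 = 63;  225 + 63 = 288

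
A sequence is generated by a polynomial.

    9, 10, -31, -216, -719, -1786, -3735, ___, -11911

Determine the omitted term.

Using the first 7 terms:
First differences: 1  -41  -185  -503  -1067  -1949
Second differences: -42  -144  -318  -564  -882
Third differences: -102  -174  -246  -318
Fourth differences: -72  -72  -72
Constant fourth difference = -72.
Extend forward: -318 − 72 = -390;  -882 − 390 = -1272;  -1949 − 1272 = -3221;  -3735 − 3221 = -6956

-6956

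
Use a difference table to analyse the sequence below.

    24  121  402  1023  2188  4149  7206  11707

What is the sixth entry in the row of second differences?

Δ: 97, 281, 621, 1165, 1961, 3057, 4501
Δ²: 184, 340, 544, 796, 1096, 1444
Δ³: 156, 204, 252, 300, 348
Δ⁴: 48, 48, 48, 48

1444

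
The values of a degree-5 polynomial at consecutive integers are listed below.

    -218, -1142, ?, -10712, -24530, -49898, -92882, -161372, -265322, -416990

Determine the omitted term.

-3962

Using the last 7 terms:
Δ: -13818, -25368, -42984, -68490, -103950, -151668
Δ²: -11550, -17616, -25506, -35460, -47718
Δ³: -6066, -7890, -9954, -12258
Δ⁴: -1824, -2064, -2304
Δ⁵: -240, -240
Constant fifth difference = -240.
Extend backward: -1824 + 240 = -1584;  -6066 + 1584 = -4482;  -11550 + 4482 = -7068;  -13818 + 7068 = -6750;  -10712 + 6750 = -3962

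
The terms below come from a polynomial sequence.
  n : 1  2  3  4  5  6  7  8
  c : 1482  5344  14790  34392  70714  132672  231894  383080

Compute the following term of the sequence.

604362

3862  9446  19602  36322  61958  99222  151186
5584  10156  16720  25636  37264  51964
4572  6564  8916  11628  14700
1992  2352  2712  3072
360  360  360
Fifth differences constant at 360.
3072 + 360 = 3432;  14700 + 3432 = 18132;  51964 + 18132 = 70096;  151186 + 70096 = 221282;  383080 + 221282 = 604362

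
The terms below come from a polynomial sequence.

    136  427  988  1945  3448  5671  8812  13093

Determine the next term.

291, 561, 957, 1503, 2223, 3141, 4281
270, 396, 546, 720, 918, 1140
126, 150, 174, 198, 222
24, 24, 24, 24
Fourth differences constant at 24.
222 + 24 = 246;  1140 + 246 = 1386;  4281 + 1386 = 5667;  13093 + 5667 = 18760

18760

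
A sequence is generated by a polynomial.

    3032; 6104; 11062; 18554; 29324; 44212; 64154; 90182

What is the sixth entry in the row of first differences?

19942

First differences: 3072, 4958, 7492, 10770, 14888, 19942, 26028
Second differences: 1886, 2534, 3278, 4118, 5054, 6086
Third differences: 648, 744, 840, 936, 1032
Fourth differences: 96, 96, 96, 96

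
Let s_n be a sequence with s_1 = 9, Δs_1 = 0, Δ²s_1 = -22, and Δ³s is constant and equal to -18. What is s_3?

Build the table forward from the leading diagonal:
D3: -18  -18  -18
D2: -22  -40  -58
D1: 0  -22  -62
s: 9  9  -13

-13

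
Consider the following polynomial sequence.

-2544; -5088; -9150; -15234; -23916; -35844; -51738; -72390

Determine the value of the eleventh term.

First differences: -2544  -4062  -6084  -8682  -11928  -15894  -20652
Second differences: -1518  -2022  -2598  -3246  -3966  -4758
Third differences: -504  -576  -648  -720  -792
Fourth differences: -72  -72  -72  -72
The fourth differences are constant (-72).
-792 − 72 = -864;  -4758 − 864 = -5622;  -20652 − 5622 = -26274;  -72390 − 26274 = -98664
-864 − 72 = -936;  -5622 − 936 = -6558;  -26274 − 6558 = -32832;  -98664 − 32832 = -131496
-936 − 72 = -1008;  -6558 − 1008 = -7566;  -32832 − 7566 = -40398;  -131496 − 40398 = -171894

-171894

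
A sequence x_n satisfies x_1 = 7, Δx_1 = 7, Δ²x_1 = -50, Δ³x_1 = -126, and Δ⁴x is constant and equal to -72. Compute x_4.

-248

Build the table forward from the leading diagonal:
Δ⁴: -72, -72, -72, -72
Δ³: -126, -198, -270, -342
Δ²: -50, -176, -374, -644
Δ: 7, -43, -219, -593
x: 7, 14, -29, -248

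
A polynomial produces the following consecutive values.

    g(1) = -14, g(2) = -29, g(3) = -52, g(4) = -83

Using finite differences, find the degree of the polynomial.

First differences: -15, -23, -31
Second differences: -8, -8
The second differences are constant, so the polynomial has degree 2.

2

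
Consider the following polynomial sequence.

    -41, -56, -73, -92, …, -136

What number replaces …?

-113

Using the first 4 terms:
Δ: -15  -17  -19
Δ²: -2  -2
Constant second difference = -2.
Extend forward: -19 − 2 = -21;  -92 − 21 = -113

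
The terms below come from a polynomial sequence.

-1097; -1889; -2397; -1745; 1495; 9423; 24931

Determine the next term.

51823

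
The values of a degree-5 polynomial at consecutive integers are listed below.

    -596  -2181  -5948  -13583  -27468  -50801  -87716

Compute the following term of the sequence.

-143403

Δ: -1585, -3767, -7635, -13885, -23333, -36915
Δ²: -2182, -3868, -6250, -9448, -13582
Δ³: -1686, -2382, -3198, -4134
Δ⁴: -696, -816, -936
Δ⁵: -120, -120
Constant fifth difference = -120, so extend:
-936 − 120 = -1056;  -4134 − 1056 = -5190;  -13582 − 5190 = -18772;  -36915 − 18772 = -55687;  -87716 − 55687 = -143403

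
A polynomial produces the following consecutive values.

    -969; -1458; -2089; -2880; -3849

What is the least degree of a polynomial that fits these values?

3

-489, -631, -791, -969
-142, -160, -178
-18, -18
The third differences are constant, so the polynomial has degree 3.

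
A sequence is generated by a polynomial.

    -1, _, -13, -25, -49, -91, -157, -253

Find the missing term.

-7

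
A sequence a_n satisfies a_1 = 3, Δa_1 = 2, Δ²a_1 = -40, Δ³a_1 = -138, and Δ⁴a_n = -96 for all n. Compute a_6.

Build the table forward from the leading diagonal:
Δ⁴: -96, -96, -96, -96, -96, -96
Δ³: -138, -234, -330, -426, -522, -618
Δ²: -40, -178, -412, -742, -1168, -1690
Δ: 2, -38, -216, -628, -1370, -2538
a: 3, 5, -33, -249, -877, -2247

-2247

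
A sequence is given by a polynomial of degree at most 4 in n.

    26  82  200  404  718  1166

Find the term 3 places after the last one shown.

Δ: 56, 118, 204, 314, 448
Δ²: 62, 86, 110, 134
Δ³: 24, 24, 24
Constant third difference = 24, so extend:
134 + 24 = 158;  448 + 158 = 606;  1166 + 606 = 1772
158 + 24 = 182;  606 + 182 = 788;  1772 + 788 = 2560
182 + 24 = 206;  788 + 206 = 994;  2560 + 994 = 3554

3554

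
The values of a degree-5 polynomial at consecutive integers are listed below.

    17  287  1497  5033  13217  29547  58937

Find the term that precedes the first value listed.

-3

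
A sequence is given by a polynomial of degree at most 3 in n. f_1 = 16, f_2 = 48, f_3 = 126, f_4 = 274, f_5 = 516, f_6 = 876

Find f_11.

5286

First differences: 32, 78, 148, 242, 360
Second differences: 46, 70, 94, 118
Third differences: 24, 24, 24
Third differences constant at 24.
118 + 24 = 142;  360 + 142 = 502;  876 + 502 = 1378
142 + 24 = 166;  502 + 166 = 668;  1378 + 668 = 2046
166 + 24 = 190;  668 + 190 = 858;  2046 + 858 = 2904
190 + 24 = 214;  858 + 214 = 1072;  2904 + 1072 = 3976
214 + 24 = 238;  1072 + 238 = 1310;  3976 + 1310 = 5286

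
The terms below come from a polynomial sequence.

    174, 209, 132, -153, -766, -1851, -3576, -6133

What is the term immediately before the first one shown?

First differences: 35  -77  -285  -613  -1085  -1725  -2557
Second differences: -112  -208  -328  -472  -640  -832
Third differences: -96  -120  -144  -168  -192
Fourth differences: -24  -24  -24  -24
The fourth differences are constant at -24.
Work back: -96 + 24 = -72;  -112 + 72 = -40;  35 + 40 = 75;  174 − 75 = 99

99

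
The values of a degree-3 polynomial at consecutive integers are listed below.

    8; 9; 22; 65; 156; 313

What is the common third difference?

D1: 1, 13, 43, 91, 157
D2: 12, 30, 48, 66
D3: 18, 18, 18

18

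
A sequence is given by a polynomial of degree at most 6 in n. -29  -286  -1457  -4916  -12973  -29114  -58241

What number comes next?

Δ: -257, -1171, -3459, -8057, -16141, -29127
Δ²: -914, -2288, -4598, -8084, -12986
Δ³: -1374, -2310, -3486, -4902
Δ⁴: -936, -1176, -1416
Δ⁵: -240, -240
Constant fifth difference = -240, so extend:
-1416 − 240 = -1656;  -4902 − 1656 = -6558;  -12986 − 6558 = -19544;  -29127 − 19544 = -48671;  -58241 − 48671 = -106912

-106912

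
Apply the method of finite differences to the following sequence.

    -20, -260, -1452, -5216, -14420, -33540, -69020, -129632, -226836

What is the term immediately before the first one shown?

0

First differences: -240, -1192, -3764, -9204, -19120, -35480, -60612, -97204
Second differences: -952, -2572, -5440, -9916, -16360, -25132, -36592
Third differences: -1620, -2868, -4476, -6444, -8772, -11460
Fourth differences: -1248, -1608, -1968, -2328, -2688
Fifth differences: -360, -360, -360, -360
The fifth differences are constant at -360.
Work back: -1248 + 360 = -888;  -1620 + 888 = -732;  -952 + 732 = -220;  -240 + 220 = -20;  -20 + 20 = 0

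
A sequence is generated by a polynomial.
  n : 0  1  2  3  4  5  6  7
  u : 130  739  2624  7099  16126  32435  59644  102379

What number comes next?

609  1885  4475  9027  16309  27209  42735
1276  2590  4552  7282  10900  15526
1314  1962  2730  3618  4626
648  768  888  1008
120  120  120
The fifth differences are constant (120).
1008 + 120 = 1128;  4626 + 1128 = 5754;  15526 + 5754 = 21280;  42735 + 21280 = 64015;  102379 + 64015 = 166394

166394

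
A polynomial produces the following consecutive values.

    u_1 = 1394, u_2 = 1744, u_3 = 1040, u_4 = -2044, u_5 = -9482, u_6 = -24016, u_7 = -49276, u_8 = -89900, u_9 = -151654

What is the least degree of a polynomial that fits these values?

5

First differences: 350, -704, -3084, -7438, -14534, -25260, -40624, -61754
Second differences: -1054, -2380, -4354, -7096, -10726, -15364, -21130
Third differences: -1326, -1974, -2742, -3630, -4638, -5766
Fourth differences: -648, -768, -888, -1008, -1128
Fifth differences: -120, -120, -120, -120
The fifth differences are constant, so the polynomial has degree 5.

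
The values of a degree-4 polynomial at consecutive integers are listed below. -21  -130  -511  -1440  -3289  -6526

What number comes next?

First differences: -109  -381  -929  -1849  -3237
Second differences: -272  -548  -920  -1388
Third differences: -276  -372  -468
Fourth differences: -96  -96
Constant fourth difference = -96, so extend:
-468 − 96 = -564;  -1388 − 564 = -1952;  -3237 − 1952 = -5189;  -6526 − 5189 = -11715

-11715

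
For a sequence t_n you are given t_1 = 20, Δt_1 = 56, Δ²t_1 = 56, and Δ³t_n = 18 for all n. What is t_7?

1556

Build the table forward from the leading diagonal:
Δ³: 18  18  18  18  18  18  18
Δ²: 56  74  92  110  128  146  164
Δ: 56  112  186  278  388  516  662
t: 20  76  188  374  652  1040  1556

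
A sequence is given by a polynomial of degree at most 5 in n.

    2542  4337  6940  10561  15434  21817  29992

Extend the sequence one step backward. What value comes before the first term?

1369

D1: 1795, 2603, 3621, 4873, 6383, 8175
D2: 808, 1018, 1252, 1510, 1792
D3: 210, 234, 258, 282
D4: 24, 24, 24
The fourth differences are constant at 24.
Work back: 210 − 24 = 186;  808 − 186 = 622;  1795 − 622 = 1173;  2542 − 1173 = 1369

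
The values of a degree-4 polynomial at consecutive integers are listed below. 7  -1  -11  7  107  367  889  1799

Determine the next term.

3247

First differences: -8  -10  18  100  260  522  910
Second differences: -2  28  82  160  262  388
Third differences: 30  54  78  102  126
Fourth differences: 24  24  24  24
Fourth differences constant at 24.
126 + 24 = 150;  388 + 150 = 538;  910 + 538 = 1448;  1799 + 1448 = 3247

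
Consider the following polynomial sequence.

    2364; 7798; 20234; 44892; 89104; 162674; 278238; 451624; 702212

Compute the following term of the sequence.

1053294

D1: 5434 , 12436 , 24658 , 44212 , 73570 , 115564 , 173386 , 250588
D2: 7002 , 12222 , 19554 , 29358 , 41994 , 57822 , 77202
D3: 5220 , 7332 , 9804 , 12636 , 15828 , 19380
D4: 2112 , 2472 , 2832 , 3192 , 3552
D5: 360 , 360 , 360 , 360
The fifth differences are constant (360).
3552 + 360 = 3912;  19380 + 3912 = 23292;  77202 + 23292 = 100494;  250588 + 100494 = 351082;  702212 + 351082 = 1053294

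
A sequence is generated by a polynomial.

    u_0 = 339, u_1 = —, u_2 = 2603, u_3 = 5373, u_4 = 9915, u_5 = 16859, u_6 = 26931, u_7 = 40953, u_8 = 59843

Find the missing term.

1071

Using the last 7 terms:
First differences: 2770  4542  6944  10072  14022  18890
Second differences: 1772  2402  3128  3950  4868
Third differences: 630  726  822  918
Fourth differences: 96  96  96
Constant fourth difference = 96.
Extend backward: 630 − 96 = 534;  1772 − 534 = 1238;  2770 − 1238 = 1532;  2603 − 1532 = 1071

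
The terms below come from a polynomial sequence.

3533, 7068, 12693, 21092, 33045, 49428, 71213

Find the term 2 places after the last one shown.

135357

Δ: 3535  5625  8399  11953  16383  21785
Δ²: 2090  2774  3554  4430  5402
Δ³: 684  780  876  972
Δ⁴: 96  96  96
The fourth differences are constant (96).
972 + 96 = 1068;  5402 + 1068 = 6470;  21785 + 6470 = 28255;  71213 + 28255 = 99468
1068 + 96 = 1164;  6470 + 1164 = 7634;  28255 + 7634 = 35889;  99468 + 35889 = 135357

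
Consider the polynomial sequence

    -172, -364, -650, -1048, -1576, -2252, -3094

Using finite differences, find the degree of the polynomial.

3

D1: -192, -286, -398, -528, -676, -842
D2: -94, -112, -130, -148, -166
D3: -18, -18, -18, -18
The third differences are constant, so the polynomial has degree 3.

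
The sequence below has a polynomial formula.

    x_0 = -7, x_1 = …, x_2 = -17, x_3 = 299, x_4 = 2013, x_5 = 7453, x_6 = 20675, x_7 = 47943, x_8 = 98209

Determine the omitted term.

-15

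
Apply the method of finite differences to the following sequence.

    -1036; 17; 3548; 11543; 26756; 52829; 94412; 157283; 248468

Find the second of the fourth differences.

888

Δ: 1053, 3531, 7995, 15213, 26073, 41583, 62871, 91185
Δ²: 2478, 4464, 7218, 10860, 15510, 21288, 28314
Δ³: 1986, 2754, 3642, 4650, 5778, 7026
Δ⁴: 768, 888, 1008, 1128, 1248
Δ⁵: 120, 120, 120, 120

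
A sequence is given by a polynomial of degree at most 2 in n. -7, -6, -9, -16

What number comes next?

-27

D1: 1, -3, -7
D2: -4, -4
Second differences constant at -4.
-7 − 4 = -11;  -16 − 11 = -27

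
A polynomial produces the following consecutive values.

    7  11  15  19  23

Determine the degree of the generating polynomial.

1

Δ: 4, 4, 4, 4
The first differences are constant, so the polynomial has degree 1.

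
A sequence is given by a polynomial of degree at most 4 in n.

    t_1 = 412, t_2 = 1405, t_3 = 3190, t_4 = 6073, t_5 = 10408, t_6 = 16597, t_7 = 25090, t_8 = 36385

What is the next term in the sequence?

51028

Δ: 993, 1785, 2883, 4335, 6189, 8493, 11295
Δ²: 792, 1098, 1452, 1854, 2304, 2802
Δ³: 306, 354, 402, 450, 498
Δ⁴: 48, 48, 48, 48
Constant fourth difference = 48, so extend:
498 + 48 = 546;  2802 + 546 = 3348;  11295 + 3348 = 14643;  36385 + 14643 = 51028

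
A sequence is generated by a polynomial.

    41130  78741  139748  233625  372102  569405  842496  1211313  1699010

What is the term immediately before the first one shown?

19457

37611  61007  93877  138477  197303  273091  368817  487697
23396  32870  44600  58826  75788  95726  118880
9474  11730  14226  16962  19938  23154
2256  2496  2736  2976  3216
240  240  240  240
The fifth differences are constant at 240.
Work back: 2256 − 240 = 2016;  9474 − 2016 = 7458;  23396 − 7458 = 15938;  37611 − 15938 = 21673;  41130 − 21673 = 19457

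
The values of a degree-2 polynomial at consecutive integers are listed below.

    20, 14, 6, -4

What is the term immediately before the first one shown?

Δ: -6, -8, -10
Δ²: -2, -2
The second differences are constant at -2.
Work back: -6 + 2 = -4;  20 + 4 = 24

24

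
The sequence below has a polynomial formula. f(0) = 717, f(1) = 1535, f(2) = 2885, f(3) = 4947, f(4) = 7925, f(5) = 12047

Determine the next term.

17565

818 , 1350 , 2062 , 2978 , 4122
532 , 712 , 916 , 1144
180 , 204 , 228
24 , 24
Fourth differences constant at 24.
228 + 24 = 252;  1144 + 252 = 1396;  4122 + 1396 = 5518;  12047 + 5518 = 17565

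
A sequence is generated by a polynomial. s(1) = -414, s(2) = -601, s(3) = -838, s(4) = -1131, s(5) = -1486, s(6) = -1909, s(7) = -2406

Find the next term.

First differences: -187 , -237 , -293 , -355 , -423 , -497
Second differences: -50 , -56 , -62 , -68 , -74
Third differences: -6 , -6 , -6 , -6
Constant third difference = -6, so extend:
-74 − 6 = -80;  -497 − 80 = -577;  -2406 − 577 = -2983

-2983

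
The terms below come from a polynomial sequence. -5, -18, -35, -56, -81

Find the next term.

D1: -13 , -17 , -21 , -25
D2: -4 , -4 , -4
Second differences constant at -4.
-25 − 4 = -29;  -81 − 29 = -110

-110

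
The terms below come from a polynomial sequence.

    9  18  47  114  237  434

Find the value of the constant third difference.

Δ: 9, 29, 67, 123, 197
Δ²: 20, 38, 56, 74
Δ³: 18, 18, 18

18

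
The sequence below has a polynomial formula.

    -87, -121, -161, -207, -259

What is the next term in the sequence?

Δ: -34  -40  -46  -52
Δ²: -6  -6  -6
Constant second difference = -6, so extend:
-52 − 6 = -58;  -259 − 58 = -317

-317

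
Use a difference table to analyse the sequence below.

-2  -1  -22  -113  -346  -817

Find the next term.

Δ: 1, -21, -91, -233, -471
Δ²: -22, -70, -142, -238
Δ³: -48, -72, -96
Δ⁴: -24, -24
Constant fourth difference = -24, so extend:
-96 − 24 = -120;  -238 − 120 = -358;  -471 − 358 = -829;  -817 − 829 = -1646

-1646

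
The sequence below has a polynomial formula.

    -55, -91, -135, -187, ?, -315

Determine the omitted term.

Using the first 4 terms:
-36, -44, -52
-8, -8
Constant second difference = -8.
Extend forward: -52 − 8 = -60;  -187 − 60 = -247

-247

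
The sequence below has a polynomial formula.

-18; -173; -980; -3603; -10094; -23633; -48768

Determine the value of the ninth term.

First differences: -155, -807, -2623, -6491, -13539, -25135
Second differences: -652, -1816, -3868, -7048, -11596
Third differences: -1164, -2052, -3180, -4548
Fourth differences: -888, -1128, -1368
Fifth differences: -240, -240
The fifth differences are constant (-240).
-1368 − 240 = -1608;  -4548 − 1608 = -6156;  -11596 − 6156 = -17752;  -25135 − 17752 = -42887;  -48768 − 42887 = -91655
-1608 − 240 = -1848;  -6156 − 1848 = -8004;  -17752 − 8004 = -25756;  -42887 − 25756 = -68643;  -91655 − 68643 = -160298

-160298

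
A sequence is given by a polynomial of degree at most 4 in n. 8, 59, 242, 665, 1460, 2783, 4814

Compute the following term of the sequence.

7757

51  183  423  795  1323  2031
132  240  372  528  708
108  132  156  180
24  24  24
The fourth differences are constant (24).
180 + 24 = 204;  708 + 204 = 912;  2031 + 912 = 2943;  4814 + 2943 = 7757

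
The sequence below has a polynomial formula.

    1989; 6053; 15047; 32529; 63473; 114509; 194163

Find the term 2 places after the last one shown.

484349

First differences: 4064  8994  17482  30944  51036  79654
Second differences: 4930  8488  13462  20092  28618
Third differences: 3558  4974  6630  8526
Fourth differences: 1416  1656  1896
Fifth differences: 240  240
The fifth differences are constant (240).
1896 + 240 = 2136;  8526 + 2136 = 10662;  28618 + 10662 = 39280;  79654 + 39280 = 118934;  194163 + 118934 = 313097
2136 + 240 = 2376;  10662 + 2376 = 13038;  39280 + 13038 = 52318;  118934 + 52318 = 171252;  313097 + 171252 = 484349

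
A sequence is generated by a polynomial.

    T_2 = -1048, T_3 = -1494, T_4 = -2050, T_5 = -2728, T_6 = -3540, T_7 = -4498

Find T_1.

-700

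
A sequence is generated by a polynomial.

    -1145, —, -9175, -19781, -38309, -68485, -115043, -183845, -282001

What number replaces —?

-3653

Using the last 7 terms:
-10606  -18528  -30176  -46558  -68802  -98156
-7922  -11648  -16382  -22244  -29354
-3726  -4734  -5862  -7110
-1008  -1128  -1248
-120  -120
Constant fifth difference = -120.
Extend backward: -1008 + 120 = -888;  -3726 + 888 = -2838;  -7922 + 2838 = -5084;  -10606 + 5084 = -5522;  -9175 + 5522 = -3653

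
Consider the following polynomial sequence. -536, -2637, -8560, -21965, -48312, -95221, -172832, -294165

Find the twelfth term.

Δ: -2101, -5923, -13405, -26347, -46909, -77611, -121333
Δ²: -3822, -7482, -12942, -20562, -30702, -43722
Δ³: -3660, -5460, -7620, -10140, -13020
Δ⁴: -1800, -2160, -2520, -2880
Δ⁵: -360, -360, -360
The fifth differences are constant (-360).
-2880 − 360 = -3240;  -13020 − 3240 = -16260;  -43722 − 16260 = -59982;  -121333 − 59982 = -181315;  -294165 − 181315 = -475480
-3240 − 360 = -3600;  -16260 − 3600 = -19860;  -59982 − 19860 = -79842;  -181315 − 79842 = -261157;  -475480 − 261157 = -736637
-3600 − 360 = -3960;  -19860 − 3960 = -23820;  -79842 − 23820 = -103662;  -261157 − 103662 = -364819;  -736637 − 364819 = -1101456
-3960 − 360 = -4320;  -23820 − 4320 = -28140;  -103662 − 28140 = -131802;  -364819 − 131802 = -496621;  -1101456 − 496621 = -1598077

-1598077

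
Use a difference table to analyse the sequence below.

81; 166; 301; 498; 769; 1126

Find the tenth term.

3654

Δ: 85  135  197  271  357
Δ²: 50  62  74  86
Δ³: 12  12  12
The third differences are constant (12).
86 + 12 = 98;  357 + 98 = 455;  1126 + 455 = 1581
98 + 12 = 110;  455 + 110 = 565;  1581 + 565 = 2146
110 + 12 = 122;  565 + 122 = 687;  2146 + 687 = 2833
122 + 12 = 134;  687 + 134 = 821;  2833 + 821 = 3654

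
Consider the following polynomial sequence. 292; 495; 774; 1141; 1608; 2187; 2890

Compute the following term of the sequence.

3729

203, 279, 367, 467, 579, 703
76, 88, 100, 112, 124
12, 12, 12, 12
The third differences are constant (12).
124 + 12 = 136;  703 + 136 = 839;  2890 + 839 = 3729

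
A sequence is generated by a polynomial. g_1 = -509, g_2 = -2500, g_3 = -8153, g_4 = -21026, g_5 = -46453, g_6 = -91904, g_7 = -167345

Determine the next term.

-285598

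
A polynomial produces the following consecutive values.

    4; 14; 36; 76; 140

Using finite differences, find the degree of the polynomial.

First differences: 10, 22, 40, 64
Second differences: 12, 18, 24
Third differences: 6, 6
The third differences are constant, so the polynomial has degree 3.

3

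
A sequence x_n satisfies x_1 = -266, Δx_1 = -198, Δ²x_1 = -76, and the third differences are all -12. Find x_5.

Build the table forward from the leading diagonal:
D3: -12  -12  -12  -12  -12
D2: -76  -88  -100  -112  -124
D1: -198  -274  -362  -462  -574
x: -266  -464  -738  -1100  -1562

-1562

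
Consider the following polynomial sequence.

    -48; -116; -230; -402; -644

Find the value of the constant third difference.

-12

D1: -68, -114, -172, -242
D2: -46, -58, -70
D3: -12, -12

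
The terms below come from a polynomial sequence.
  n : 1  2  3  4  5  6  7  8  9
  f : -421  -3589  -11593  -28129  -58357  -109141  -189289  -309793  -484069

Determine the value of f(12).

-3168 , -8004 , -16536 , -30228 , -50784 , -80148 , -120504 , -174276
-4836 , -8532 , -13692 , -20556 , -29364 , -40356 , -53772
-3696 , -5160 , -6864 , -8808 , -10992 , -13416
-1464 , -1704 , -1944 , -2184 , -2424
-240 , -240 , -240 , -240
Fifth differences constant at -240.
-2424 − 240 = -2664;  -13416 − 2664 = -16080;  -53772 − 16080 = -69852;  -174276 − 69852 = -244128;  -484069 − 244128 = -728197
-2664 − 240 = -2904;  -16080 − 2904 = -18984;  -69852 − 18984 = -88836;  -244128 − 88836 = -332964;  -728197 − 332964 = -1061161
-2904 − 240 = -3144;  -18984 − 3144 = -22128;  -88836 − 22128 = -110964;  -332964 − 110964 = -443928;  -1061161 − 443928 = -1505089

-1505089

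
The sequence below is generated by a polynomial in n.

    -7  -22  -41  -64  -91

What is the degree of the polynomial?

First differences: -15, -19, -23, -27
Second differences: -4, -4, -4
The second differences are constant, so the polynomial has degree 2.

2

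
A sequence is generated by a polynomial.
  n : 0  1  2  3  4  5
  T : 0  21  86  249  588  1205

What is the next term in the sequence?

2226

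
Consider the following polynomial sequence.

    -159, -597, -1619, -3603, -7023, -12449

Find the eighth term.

-32079

Δ: -438  -1022  -1984  -3420  -5426
Δ²: -584  -962  -1436  -2006
Δ³: -378  -474  -570
Δ⁴: -96  -96
The fourth differences are constant (-96).
-570 − 96 = -666;  -2006 − 666 = -2672;  -5426 − 2672 = -8098;  -12449 − 8098 = -20547
-666 − 96 = -762;  -2672 − 762 = -3434;  -8098 − 3434 = -11532;  -20547 − 11532 = -32079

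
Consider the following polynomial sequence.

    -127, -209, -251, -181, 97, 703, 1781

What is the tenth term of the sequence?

9647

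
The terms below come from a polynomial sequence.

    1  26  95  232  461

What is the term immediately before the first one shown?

-4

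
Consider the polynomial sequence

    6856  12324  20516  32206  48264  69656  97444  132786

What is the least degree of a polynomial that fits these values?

Δ: 5468, 8192, 11690, 16058, 21392, 27788, 35342
Δ²: 2724, 3498, 4368, 5334, 6396, 7554
Δ³: 774, 870, 966, 1062, 1158
Δ⁴: 96, 96, 96, 96
The fourth differences are constant, so the polynomial has degree 4.

4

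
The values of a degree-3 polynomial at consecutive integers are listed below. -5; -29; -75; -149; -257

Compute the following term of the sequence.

First differences: -24 , -46 , -74 , -108
Second differences: -22 , -28 , -34
Third differences: -6 , -6
Third differences constant at -6.
-34 − 6 = -40;  -108 − 40 = -148;  -257 − 148 = -405

-405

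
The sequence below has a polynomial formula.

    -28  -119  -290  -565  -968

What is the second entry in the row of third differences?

First differences: -91, -171, -275, -403
Second differences: -80, -104, -128
Third differences: -24, -24

-24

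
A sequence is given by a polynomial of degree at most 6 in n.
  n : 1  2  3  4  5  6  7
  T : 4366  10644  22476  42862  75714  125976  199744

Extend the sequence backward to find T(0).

1434

First differences: 6278  11832  20386  32852  50262  73768
Second differences: 5554  8554  12466  17410  23506
Third differences: 3000  3912  4944  6096
Fourth differences: 912  1032  1152
Fifth differences: 120  120
The fifth differences are constant at 120.
Work back: 912 − 120 = 792;  3000 − 792 = 2208;  5554 − 2208 = 3346;  6278 − 3346 = 2932;  4366 − 2932 = 1434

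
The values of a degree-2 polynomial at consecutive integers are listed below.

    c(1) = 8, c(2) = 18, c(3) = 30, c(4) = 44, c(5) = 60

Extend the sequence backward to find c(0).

0

Δ: 10  12  14  16
Δ²: 2  2  2
The second differences are constant at 2.
Work back: 10 − 2 = 8;  8 − 8 = 0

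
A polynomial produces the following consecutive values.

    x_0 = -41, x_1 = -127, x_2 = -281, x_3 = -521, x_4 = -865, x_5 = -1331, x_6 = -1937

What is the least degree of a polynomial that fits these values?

3

Δ: -86, -154, -240, -344, -466, -606
Δ²: -68, -86, -104, -122, -140
Δ³: -18, -18, -18, -18
The third differences are constant, so the polynomial has degree 3.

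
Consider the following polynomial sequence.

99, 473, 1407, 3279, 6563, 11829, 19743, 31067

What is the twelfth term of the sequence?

D1: 374  934  1872  3284  5266  7914  11324
D2: 560  938  1412  1982  2648  3410
D3: 378  474  570  666  762
D4: 96  96  96  96
Constant fourth difference = 96, so extend:
762 + 96 = 858;  3410 + 858 = 4268;  11324 + 4268 = 15592;  31067 + 15592 = 46659
858 + 96 = 954;  4268 + 954 = 5222;  15592 + 5222 = 20814;  46659 + 20814 = 67473
954 + 96 = 1050;  5222 + 1050 = 6272;  20814 + 6272 = 27086;  67473 + 27086 = 94559
1050 + 96 = 1146;  6272 + 1146 = 7418;  27086 + 7418 = 34504;  94559 + 34504 = 129063

129063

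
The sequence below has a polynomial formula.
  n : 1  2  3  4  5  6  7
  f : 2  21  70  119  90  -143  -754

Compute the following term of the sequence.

Δ: 19, 49, 49, -29, -233, -611
Δ²: 30, 0, -78, -204, -378
Δ³: -30, -78, -126, -174
Δ⁴: -48, -48, -48
The fourth differences are constant (-48).
-174 − 48 = -222;  -378 − 222 = -600;  -611 − 600 = -1211;  -754 − 1211 = -1965

-1965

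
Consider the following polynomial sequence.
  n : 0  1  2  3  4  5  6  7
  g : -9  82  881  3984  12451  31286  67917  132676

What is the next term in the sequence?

Δ: 91, 799, 3103, 8467, 18835, 36631, 64759
Δ²: 708, 2304, 5364, 10368, 17796, 28128
Δ³: 1596, 3060, 5004, 7428, 10332
Δ⁴: 1464, 1944, 2424, 2904
Δ⁵: 480, 480, 480
Constant fifth difference = 480, so extend:
2904 + 480 = 3384;  10332 + 3384 = 13716;  28128 + 13716 = 41844;  64759 + 41844 = 106603;  132676 + 106603 = 239279

239279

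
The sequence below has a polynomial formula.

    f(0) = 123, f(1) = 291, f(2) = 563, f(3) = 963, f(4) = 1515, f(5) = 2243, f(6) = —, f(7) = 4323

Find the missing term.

Using the first 6 terms:
First differences: 168, 272, 400, 552, 728
Second differences: 104, 128, 152, 176
Third differences: 24, 24, 24
Constant third difference = 24.
Extend forward: 176 + 24 = 200;  728 + 200 = 928;  2243 + 928 = 3171

3171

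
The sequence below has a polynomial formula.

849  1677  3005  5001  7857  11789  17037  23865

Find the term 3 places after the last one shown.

D1: 828 , 1328 , 1996 , 2856 , 3932 , 5248 , 6828
D2: 500 , 668 , 860 , 1076 , 1316 , 1580
D3: 168 , 192 , 216 , 240 , 264
D4: 24 , 24 , 24 , 24
Constant fourth difference = 24, so extend:
264 + 24 = 288;  1580 + 288 = 1868;  6828 + 1868 = 8696;  23865 + 8696 = 32561
288 + 24 = 312;  1868 + 312 = 2180;  8696 + 2180 = 10876;  32561 + 10876 = 43437
312 + 24 = 336;  2180 + 336 = 2516;  10876 + 2516 = 13392;  43437 + 13392 = 56829

56829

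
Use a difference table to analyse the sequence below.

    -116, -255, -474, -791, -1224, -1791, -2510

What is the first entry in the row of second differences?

Δ: -139, -219, -317, -433, -567, -719
Δ²: -80, -98, -116, -134, -152
Δ³: -18, -18, -18, -18

-80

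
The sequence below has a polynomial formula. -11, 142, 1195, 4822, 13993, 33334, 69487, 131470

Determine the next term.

D1: 153, 1053, 3627, 9171, 19341, 36153, 61983
D2: 900, 2574, 5544, 10170, 16812, 25830
D3: 1674, 2970, 4626, 6642, 9018
D4: 1296, 1656, 2016, 2376
D5: 360, 360, 360
Constant fifth difference = 360, so extend:
2376 + 360 = 2736;  9018 + 2736 = 11754;  25830 + 11754 = 37584;  61983 + 37584 = 99567;  131470 + 99567 = 231037

231037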